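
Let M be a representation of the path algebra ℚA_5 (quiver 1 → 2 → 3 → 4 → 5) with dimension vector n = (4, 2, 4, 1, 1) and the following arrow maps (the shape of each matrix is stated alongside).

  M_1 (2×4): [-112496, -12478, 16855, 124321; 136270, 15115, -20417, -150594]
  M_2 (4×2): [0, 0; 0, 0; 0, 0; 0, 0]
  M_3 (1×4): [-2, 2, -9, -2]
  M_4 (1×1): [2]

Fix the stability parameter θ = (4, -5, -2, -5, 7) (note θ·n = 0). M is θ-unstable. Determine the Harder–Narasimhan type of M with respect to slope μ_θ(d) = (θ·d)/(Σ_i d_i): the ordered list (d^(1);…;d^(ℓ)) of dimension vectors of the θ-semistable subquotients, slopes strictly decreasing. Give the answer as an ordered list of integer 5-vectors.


Via rank(M_{q-1}∘⋯∘M_p): M ≅ I[1,1]^2, I[1,2]^2, I[3,3]^3, I[3,5].
μ_θ-semistable layers: μ^(1)=7; μ^(2)=4; μ^(3)=-1/2; μ^(4)=-2; μ^(5)=-7/2

((0, 0, 0, 0, 1); (2, 0, 0, 0, 0); (2, 2, 0, 0, 0); (0, 0, 3, 0, 0); (0, 0, 1, 1, 0))


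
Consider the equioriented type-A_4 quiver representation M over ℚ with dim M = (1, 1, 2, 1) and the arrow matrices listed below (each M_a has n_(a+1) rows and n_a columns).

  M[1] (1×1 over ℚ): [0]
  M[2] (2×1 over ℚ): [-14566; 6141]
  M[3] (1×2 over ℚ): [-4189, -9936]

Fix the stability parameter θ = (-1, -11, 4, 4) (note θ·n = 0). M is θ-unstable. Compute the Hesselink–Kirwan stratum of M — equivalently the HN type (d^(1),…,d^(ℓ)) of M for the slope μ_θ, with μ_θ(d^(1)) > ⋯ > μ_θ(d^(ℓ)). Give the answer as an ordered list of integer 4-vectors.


Barcode: M ≅ I[1,1], I[2,4], I[3,3]. HN layers by μ_θ (3 steps, strictly decreasing):
  μ^(1)=4; μ^(2)=-1; μ^(3)=-11

((0, 0, 2, 1); (1, 0, 0, 0); (0, 1, 0, 0))


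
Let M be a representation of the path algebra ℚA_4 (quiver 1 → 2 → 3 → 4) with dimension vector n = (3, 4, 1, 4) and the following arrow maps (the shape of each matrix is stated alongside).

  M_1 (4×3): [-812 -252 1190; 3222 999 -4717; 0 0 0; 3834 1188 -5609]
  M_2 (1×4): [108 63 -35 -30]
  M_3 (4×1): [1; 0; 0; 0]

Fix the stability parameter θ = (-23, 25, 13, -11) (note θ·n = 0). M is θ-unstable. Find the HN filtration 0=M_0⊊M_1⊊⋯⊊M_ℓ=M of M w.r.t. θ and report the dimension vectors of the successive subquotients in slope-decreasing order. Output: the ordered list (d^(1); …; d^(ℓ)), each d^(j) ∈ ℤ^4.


Barcode: M ≅ I[1,1], I[1,2], I[1,4], I[2,2]^2, I[4,4]^3. HN layers by μ_θ (4 steps, strictly decreasing):
  μ^(1)=25; μ^(2)=9; μ^(3)=-11; μ^(4)=-23

((0, 3, 0, 0); (0, 1, 1, 1); (0, 0, 0, 3); (3, 0, 0, 0))


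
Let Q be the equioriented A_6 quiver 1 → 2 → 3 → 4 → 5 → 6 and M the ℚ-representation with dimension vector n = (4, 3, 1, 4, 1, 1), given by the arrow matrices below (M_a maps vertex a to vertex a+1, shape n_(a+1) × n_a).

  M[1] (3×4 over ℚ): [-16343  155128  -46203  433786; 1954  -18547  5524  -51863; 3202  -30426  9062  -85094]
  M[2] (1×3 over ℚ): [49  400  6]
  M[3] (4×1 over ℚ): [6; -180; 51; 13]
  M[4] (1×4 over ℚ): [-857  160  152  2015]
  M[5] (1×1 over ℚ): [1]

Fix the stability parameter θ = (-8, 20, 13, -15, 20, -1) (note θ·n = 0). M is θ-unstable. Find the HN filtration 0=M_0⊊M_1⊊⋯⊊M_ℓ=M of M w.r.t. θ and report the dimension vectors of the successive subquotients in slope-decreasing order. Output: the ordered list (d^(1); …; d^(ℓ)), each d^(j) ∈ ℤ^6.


Interval decomposition of M: I[1,1]^2, I[1,2], I[1,6], I[2,2], I[4,4]^3.
HN type (ℓ=5): μ^(1)=20; μ^(2)=19/2; μ^(3)=6; μ^(4)=-8; μ^(5)=-15

((0, 2, 0, 0, 0, 0); (0, 0, 0, 0, 1, 1); (0, 1, 1, 1, 0, 0); (4, 0, 0, 0, 0, 0); (0, 0, 0, 3, 0, 0))


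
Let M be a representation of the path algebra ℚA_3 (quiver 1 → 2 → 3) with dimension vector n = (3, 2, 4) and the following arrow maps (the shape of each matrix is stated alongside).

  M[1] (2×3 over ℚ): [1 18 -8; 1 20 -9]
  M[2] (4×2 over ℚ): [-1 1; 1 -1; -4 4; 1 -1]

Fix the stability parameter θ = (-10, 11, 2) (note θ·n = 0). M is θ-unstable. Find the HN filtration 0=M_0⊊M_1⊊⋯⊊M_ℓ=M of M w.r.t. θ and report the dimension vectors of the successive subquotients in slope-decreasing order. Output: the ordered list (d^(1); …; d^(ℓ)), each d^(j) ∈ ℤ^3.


Via rank(M_{q-1}∘⋯∘M_p): M ≅ I[1,1], I[1,2], I[1,3], I[3,3]^3.
μ_θ-semistable layers: μ^(1)=11; μ^(2)=13/2; μ^(3)=2; μ^(4)=-10

((0, 1, 0); (0, 1, 1); (0, 0, 3); (3, 0, 0))


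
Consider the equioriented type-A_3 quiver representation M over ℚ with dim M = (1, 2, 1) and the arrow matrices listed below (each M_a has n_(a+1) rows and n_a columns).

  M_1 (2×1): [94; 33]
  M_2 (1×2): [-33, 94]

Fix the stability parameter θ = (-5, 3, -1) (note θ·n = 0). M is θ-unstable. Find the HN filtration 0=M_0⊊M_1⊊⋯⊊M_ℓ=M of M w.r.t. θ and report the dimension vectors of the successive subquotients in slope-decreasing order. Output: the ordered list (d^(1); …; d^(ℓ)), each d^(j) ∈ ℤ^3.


Barcode: M ≅ I[1,2], I[2,3]. HN layers by μ_θ (3 steps, strictly decreasing):
  μ^(1)=3; μ^(2)=1; μ^(3)=-5

((0, 1, 0); (0, 1, 1); (1, 0, 0))


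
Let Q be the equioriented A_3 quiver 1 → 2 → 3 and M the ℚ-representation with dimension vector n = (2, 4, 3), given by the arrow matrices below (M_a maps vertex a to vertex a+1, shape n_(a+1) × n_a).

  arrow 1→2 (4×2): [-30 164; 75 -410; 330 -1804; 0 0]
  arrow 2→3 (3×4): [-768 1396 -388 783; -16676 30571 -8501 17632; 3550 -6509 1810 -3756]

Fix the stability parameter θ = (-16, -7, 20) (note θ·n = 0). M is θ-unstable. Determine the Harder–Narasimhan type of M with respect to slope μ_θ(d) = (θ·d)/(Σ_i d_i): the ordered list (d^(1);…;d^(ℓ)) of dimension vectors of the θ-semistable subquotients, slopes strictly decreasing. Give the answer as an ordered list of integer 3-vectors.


Barcode: M ≅ I[1,1], I[1,3], I[2,2], I[2,3]^2. HN layers by μ_θ (3 steps, strictly decreasing):
  μ^(1)=20; μ^(2)=-7; μ^(3)=-16

((0, 0, 3); (0, 4, 0); (2, 0, 0))


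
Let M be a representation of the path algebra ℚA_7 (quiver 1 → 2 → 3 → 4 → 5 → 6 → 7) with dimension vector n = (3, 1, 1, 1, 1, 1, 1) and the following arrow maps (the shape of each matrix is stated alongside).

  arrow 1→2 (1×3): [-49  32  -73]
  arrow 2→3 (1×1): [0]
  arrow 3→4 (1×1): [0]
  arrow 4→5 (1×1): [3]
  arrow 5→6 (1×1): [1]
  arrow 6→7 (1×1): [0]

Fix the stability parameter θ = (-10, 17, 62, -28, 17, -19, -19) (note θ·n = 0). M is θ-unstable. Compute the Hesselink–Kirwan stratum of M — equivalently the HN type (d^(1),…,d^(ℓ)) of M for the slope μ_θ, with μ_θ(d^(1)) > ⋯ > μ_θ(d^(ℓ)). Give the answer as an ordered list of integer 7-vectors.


Interval decomposition of M: I[1,1]^2, I[1,2], I[3,3], I[4,6], I[7,7].
HN type (ℓ=6): μ^(1)=62; μ^(2)=17; μ^(3)=-1; μ^(4)=-10; μ^(5)=-19; μ^(6)=-28

((0, 0, 1, 0, 0, 0, 0); (0, 1, 0, 0, 0, 0, 0); (0, 0, 0, 0, 1, 1, 0); (3, 0, 0, 0, 0, 0, 0); (0, 0, 0, 0, 0, 0, 1); (0, 0, 0, 1, 0, 0, 0))


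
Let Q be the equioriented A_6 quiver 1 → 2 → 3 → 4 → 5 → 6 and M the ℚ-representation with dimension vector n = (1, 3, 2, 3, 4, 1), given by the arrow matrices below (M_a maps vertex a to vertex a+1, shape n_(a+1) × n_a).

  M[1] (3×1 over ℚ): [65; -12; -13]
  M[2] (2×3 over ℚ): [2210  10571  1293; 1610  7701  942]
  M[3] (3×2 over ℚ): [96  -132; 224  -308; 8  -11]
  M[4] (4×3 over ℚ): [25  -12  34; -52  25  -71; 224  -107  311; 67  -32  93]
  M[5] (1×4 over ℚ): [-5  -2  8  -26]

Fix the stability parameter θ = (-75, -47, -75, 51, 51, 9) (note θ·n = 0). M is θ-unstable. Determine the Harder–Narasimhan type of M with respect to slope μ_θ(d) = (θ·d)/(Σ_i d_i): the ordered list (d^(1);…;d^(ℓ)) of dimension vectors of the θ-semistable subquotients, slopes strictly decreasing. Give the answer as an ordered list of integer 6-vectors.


Interval decomposition of M: I[1,3], I[2,2], I[2,6], I[4,5]^2, I[5,5].
HN type (ℓ=5): μ^(1)=51; μ^(2)=37; μ^(3)=-47; μ^(4)=-61; μ^(5)=-75

((0, 0, 0, 2, 3, 0); (0, 0, 0, 1, 1, 1); (0, 1, 0, 0, 0, 0); (0, 2, 2, 0, 0, 0); (1, 0, 0, 0, 0, 0))


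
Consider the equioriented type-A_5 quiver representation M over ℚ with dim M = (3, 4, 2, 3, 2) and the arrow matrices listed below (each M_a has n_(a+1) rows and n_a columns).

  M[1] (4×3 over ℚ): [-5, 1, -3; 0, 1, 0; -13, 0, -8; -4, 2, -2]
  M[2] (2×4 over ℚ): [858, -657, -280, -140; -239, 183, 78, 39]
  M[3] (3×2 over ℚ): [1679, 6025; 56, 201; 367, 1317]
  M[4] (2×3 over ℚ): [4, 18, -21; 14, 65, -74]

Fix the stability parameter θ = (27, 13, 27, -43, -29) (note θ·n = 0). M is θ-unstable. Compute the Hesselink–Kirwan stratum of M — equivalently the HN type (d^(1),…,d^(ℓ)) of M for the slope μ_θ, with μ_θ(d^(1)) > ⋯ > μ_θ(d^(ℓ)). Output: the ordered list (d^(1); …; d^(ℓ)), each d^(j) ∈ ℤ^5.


Interval decomposition of M: I[1,2], I[1,5]^2, I[2,2], I[4,4].
HN type (ℓ=4): μ^(1)=20; μ^(2)=13; μ^(3)=-1; μ^(4)=-43

((1, 1, 0, 0, 0); (0, 1, 0, 0, 0); (2, 2, 2, 2, 2); (0, 0, 0, 1, 0))


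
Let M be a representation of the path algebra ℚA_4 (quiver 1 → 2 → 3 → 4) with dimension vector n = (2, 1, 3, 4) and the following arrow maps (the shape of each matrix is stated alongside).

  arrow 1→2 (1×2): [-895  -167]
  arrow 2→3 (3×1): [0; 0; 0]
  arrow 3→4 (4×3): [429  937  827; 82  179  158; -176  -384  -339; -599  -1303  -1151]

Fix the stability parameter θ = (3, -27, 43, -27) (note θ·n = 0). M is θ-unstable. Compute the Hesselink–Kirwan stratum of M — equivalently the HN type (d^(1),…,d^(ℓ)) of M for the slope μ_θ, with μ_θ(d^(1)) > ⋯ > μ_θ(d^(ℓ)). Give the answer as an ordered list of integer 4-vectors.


Via rank(M_{q-1}∘⋯∘M_p): M ≅ I[1,1], I[1,2], I[3,4]^3, I[4,4].
μ_θ-semistable layers: μ^(1)=8; μ^(2)=3; μ^(3)=-12; μ^(4)=-27

((0, 0, 3, 3); (1, 0, 0, 0); (1, 1, 0, 0); (0, 0, 0, 1))


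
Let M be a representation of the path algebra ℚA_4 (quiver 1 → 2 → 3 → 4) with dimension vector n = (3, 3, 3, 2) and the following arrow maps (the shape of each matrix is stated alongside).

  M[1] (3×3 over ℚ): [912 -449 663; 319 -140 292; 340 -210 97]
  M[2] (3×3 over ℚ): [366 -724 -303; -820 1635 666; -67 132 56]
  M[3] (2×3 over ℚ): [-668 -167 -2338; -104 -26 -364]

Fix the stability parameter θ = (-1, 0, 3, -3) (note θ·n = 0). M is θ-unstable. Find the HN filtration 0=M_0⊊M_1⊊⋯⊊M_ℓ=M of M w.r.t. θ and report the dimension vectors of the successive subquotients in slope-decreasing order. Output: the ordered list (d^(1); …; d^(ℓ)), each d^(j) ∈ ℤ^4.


Interval decomposition of M: I[1,3]^2, I[1,4], I[4,4].
HN type (ℓ=4): μ^(1)=3; μ^(2)=0; μ^(3)=-1; μ^(4)=-3

((0, 0, 2, 0); (0, 3, 1, 1); (3, 0, 0, 0); (0, 0, 0, 1))


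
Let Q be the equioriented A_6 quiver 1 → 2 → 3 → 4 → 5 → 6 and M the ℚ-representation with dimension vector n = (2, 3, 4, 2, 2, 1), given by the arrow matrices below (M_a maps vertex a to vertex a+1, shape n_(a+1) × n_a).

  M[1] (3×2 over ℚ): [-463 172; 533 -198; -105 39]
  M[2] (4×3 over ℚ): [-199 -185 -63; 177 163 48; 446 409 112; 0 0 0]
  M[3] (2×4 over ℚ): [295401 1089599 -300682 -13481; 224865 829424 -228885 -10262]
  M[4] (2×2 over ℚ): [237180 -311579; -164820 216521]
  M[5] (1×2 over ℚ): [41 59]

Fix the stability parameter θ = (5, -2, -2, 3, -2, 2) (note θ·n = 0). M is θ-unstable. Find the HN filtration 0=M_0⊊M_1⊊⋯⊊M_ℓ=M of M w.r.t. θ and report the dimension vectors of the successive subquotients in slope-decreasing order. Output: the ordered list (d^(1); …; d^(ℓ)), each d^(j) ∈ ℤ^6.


Interval decomposition of M: I[1,4], I[1,5], I[2,3], I[3,3], I[5,6].
HN type (ℓ=5): μ^(1)=3; μ^(2)=2; μ^(3)=1/2; μ^(4)=1/3; μ^(5)=-2

((0, 0, 0, 1, 0, 0); (0, 0, 0, 0, 0, 1); (0, 0, 0, 1, 1, 0); (2, 2, 2, 0, 0, 0); (0, 1, 2, 0, 1, 0))


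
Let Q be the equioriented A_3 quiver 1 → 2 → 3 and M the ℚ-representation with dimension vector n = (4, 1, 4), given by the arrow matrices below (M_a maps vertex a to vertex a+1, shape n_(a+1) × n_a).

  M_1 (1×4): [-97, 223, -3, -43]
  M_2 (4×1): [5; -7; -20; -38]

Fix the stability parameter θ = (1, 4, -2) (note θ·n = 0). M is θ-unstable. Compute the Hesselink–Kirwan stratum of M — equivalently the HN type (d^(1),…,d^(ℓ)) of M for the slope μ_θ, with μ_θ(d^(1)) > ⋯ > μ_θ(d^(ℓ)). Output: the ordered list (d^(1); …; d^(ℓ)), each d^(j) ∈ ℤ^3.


Barcode: M ≅ I[1,1]^3, I[1,3], I[3,3]^3. HN layers by μ_θ (2 steps, strictly decreasing):
  μ^(1)=1; μ^(2)=-2

((4, 1, 1); (0, 0, 3))


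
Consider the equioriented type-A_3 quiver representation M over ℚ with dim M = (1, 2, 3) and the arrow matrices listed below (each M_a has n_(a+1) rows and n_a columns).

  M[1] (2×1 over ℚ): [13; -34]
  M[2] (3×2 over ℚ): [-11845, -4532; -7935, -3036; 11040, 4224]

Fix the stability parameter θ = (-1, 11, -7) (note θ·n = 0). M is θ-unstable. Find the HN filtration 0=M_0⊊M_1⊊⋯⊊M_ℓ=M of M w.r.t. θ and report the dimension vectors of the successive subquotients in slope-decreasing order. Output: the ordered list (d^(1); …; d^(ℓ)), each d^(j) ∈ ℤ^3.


Interval decomposition of M: I[1,3], I[2,2], I[3,3]^2.
HN type (ℓ=4): μ^(1)=11; μ^(2)=2; μ^(3)=-1; μ^(4)=-7

((0, 1, 0); (0, 1, 1); (1, 0, 0); (0, 0, 2))


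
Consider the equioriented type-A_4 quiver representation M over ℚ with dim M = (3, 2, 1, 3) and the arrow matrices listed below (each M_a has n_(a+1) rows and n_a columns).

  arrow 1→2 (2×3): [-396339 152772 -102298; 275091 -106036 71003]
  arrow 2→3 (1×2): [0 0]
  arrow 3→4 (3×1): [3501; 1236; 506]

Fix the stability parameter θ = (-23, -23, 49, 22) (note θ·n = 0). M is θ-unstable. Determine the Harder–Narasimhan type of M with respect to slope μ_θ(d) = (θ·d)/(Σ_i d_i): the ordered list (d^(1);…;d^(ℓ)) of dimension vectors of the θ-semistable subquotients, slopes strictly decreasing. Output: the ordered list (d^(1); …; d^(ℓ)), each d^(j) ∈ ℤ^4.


Barcode: M ≅ I[1,1], I[1,2]^2, I[3,4], I[4,4]^2. HN layers by μ_θ (3 steps, strictly decreasing):
  μ^(1)=71/2; μ^(2)=22; μ^(3)=-23

((0, 0, 1, 1); (0, 0, 0, 2); (3, 2, 0, 0))


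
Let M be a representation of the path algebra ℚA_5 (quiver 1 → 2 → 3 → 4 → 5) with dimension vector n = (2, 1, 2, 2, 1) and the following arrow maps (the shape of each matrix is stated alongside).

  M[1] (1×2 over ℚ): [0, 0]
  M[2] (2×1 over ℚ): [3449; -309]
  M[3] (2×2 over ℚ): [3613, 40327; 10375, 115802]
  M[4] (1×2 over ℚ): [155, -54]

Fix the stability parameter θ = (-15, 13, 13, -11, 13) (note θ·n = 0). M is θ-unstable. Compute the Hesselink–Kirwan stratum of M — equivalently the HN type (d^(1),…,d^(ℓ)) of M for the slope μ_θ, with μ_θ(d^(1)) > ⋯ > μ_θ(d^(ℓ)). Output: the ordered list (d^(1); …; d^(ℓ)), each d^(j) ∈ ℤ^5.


Interval decomposition of M: I[1,1]^2, I[2,5], I[3,4].
HN type (ℓ=4): μ^(1)=13; μ^(2)=5; μ^(3)=1; μ^(4)=-15

((0, 0, 0, 0, 1); (0, 1, 1, 1, 0); (0, 0, 1, 1, 0); (2, 0, 0, 0, 0))


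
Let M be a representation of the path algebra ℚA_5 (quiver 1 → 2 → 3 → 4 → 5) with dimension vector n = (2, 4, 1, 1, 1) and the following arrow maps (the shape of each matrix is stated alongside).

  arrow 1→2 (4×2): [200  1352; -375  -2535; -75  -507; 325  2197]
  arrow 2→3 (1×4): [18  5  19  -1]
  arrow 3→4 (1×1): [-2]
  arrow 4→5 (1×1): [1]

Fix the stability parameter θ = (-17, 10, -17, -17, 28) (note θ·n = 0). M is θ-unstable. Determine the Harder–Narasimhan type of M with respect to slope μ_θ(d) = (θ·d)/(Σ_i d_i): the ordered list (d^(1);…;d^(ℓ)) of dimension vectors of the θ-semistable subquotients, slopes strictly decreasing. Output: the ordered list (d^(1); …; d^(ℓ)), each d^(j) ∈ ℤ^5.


Barcode: M ≅ I[1,1], I[1,5], I[2,2]^3. HN layers by μ_θ (4 steps, strictly decreasing):
  μ^(1)=28; μ^(2)=10; μ^(3)=-8; μ^(4)=-17

((0, 0, 0, 0, 1); (0, 3, 0, 0, 0); (0, 1, 1, 1, 0); (2, 0, 0, 0, 0))


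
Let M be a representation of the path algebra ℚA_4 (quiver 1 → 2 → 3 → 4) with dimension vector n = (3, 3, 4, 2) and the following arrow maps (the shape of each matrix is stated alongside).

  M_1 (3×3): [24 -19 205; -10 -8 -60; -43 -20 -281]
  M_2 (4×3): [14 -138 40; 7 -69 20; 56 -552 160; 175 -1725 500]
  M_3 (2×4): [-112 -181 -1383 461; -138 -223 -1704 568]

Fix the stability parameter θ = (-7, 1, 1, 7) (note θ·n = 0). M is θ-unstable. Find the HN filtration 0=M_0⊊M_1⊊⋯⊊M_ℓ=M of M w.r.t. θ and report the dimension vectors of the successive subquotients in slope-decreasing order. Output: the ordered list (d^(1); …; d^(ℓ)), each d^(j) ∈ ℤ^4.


Barcode: M ≅ I[1,2]^2, I[1,4], I[3,3]^2, I[3,4]. HN layers by μ_θ (3 steps, strictly decreasing):
  μ^(1)=7; μ^(2)=1; μ^(3)=-7

((0, 0, 0, 2); (0, 3, 4, 0); (3, 0, 0, 0))


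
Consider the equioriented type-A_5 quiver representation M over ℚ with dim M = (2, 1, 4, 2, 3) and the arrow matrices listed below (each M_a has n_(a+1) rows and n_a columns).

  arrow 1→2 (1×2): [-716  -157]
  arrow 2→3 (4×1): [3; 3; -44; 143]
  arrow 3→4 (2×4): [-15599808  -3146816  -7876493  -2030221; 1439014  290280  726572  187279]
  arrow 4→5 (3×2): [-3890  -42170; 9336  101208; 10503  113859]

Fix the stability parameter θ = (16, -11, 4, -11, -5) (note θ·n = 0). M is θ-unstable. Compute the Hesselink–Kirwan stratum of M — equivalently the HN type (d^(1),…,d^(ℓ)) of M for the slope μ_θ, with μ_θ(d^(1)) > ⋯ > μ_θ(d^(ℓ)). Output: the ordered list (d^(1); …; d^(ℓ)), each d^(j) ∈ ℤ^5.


Via rank(M_{q-1}∘⋯∘M_p): M ≅ I[1,1], I[1,4], I[3,3]^2, I[3,5], I[5,5]^2.
μ_θ-semistable layers: μ^(1)=16; μ^(2)=4; μ^(3)=-1/2; μ^(4)=-4; μ^(5)=-5

((1, 0, 0, 0, 0); (0, 0, 2, 0, 0); (1, 1, 1, 1, 0); (0, 0, 1, 1, 1); (0, 0, 0, 0, 2))


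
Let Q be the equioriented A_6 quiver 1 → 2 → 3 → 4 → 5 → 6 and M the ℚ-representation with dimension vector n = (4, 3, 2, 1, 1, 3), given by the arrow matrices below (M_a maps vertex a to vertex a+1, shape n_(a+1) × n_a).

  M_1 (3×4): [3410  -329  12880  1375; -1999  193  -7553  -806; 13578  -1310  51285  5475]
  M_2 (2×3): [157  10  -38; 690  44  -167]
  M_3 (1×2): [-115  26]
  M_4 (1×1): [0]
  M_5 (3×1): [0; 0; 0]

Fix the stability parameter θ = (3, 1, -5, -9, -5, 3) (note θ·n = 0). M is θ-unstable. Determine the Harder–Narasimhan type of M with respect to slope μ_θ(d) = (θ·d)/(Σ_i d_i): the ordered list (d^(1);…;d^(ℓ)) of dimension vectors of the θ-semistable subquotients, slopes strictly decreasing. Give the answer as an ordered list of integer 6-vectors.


Via rank(M_{q-1}∘⋯∘M_p): M ≅ I[1,1], I[1,2], I[1,3], I[1,4], I[5,5], I[6,6]^3.
μ_θ-semistable layers: μ^(1)=3; μ^(2)=2; μ^(3)=-1/3; μ^(4)=-5/2; μ^(5)=-5

((1, 0, 0, 0, 0, 3); (1, 1, 0, 0, 0, 0); (1, 1, 1, 0, 0, 0); (1, 1, 1, 1, 0, 0); (0, 0, 0, 0, 1, 0))


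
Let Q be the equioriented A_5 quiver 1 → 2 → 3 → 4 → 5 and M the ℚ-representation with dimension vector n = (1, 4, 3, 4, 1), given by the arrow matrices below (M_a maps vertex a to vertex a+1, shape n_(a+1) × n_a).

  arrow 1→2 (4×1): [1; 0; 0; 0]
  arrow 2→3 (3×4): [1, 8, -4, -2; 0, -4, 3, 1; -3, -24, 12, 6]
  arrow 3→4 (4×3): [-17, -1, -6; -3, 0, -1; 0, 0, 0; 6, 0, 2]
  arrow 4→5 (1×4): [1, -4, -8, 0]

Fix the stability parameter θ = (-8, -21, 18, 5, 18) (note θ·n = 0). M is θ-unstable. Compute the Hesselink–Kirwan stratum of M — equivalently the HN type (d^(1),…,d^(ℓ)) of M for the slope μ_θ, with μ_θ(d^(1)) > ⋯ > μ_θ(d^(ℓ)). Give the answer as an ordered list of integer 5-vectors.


Interval decomposition of M: I[1,5], I[2,2]^2, I[2,3], I[3,4], I[4,4]^2.
HN type (ℓ=5): μ^(1)=18; μ^(2)=23/2; μ^(3)=5; μ^(4)=-29/2; μ^(5)=-21

((0, 0, 1, 0, 1); (0, 0, 2, 2, 0); (0, 0, 0, 2, 0); (1, 1, 0, 0, 0); (0, 3, 0, 0, 0))


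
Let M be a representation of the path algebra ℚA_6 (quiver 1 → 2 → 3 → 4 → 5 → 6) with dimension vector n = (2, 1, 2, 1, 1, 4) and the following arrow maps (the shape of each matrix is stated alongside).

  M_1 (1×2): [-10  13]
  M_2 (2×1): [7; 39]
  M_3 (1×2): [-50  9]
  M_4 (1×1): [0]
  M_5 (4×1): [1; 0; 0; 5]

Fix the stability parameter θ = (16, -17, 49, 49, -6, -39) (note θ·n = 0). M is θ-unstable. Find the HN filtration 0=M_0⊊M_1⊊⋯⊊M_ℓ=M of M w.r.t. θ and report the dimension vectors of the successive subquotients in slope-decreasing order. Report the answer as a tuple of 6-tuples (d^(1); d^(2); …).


Barcode: M ≅ I[1,1], I[1,4], I[3,3], I[5,6], I[6,6]^3. HN layers by μ_θ (5 steps, strictly decreasing):
  μ^(1)=49; μ^(2)=16; μ^(3)=-1/2; μ^(4)=-45/2; μ^(5)=-39

((0, 0, 2, 1, 0, 0); (1, 0, 0, 0, 0, 0); (1, 1, 0, 0, 0, 0); (0, 0, 0, 0, 1, 1); (0, 0, 0, 0, 0, 3))


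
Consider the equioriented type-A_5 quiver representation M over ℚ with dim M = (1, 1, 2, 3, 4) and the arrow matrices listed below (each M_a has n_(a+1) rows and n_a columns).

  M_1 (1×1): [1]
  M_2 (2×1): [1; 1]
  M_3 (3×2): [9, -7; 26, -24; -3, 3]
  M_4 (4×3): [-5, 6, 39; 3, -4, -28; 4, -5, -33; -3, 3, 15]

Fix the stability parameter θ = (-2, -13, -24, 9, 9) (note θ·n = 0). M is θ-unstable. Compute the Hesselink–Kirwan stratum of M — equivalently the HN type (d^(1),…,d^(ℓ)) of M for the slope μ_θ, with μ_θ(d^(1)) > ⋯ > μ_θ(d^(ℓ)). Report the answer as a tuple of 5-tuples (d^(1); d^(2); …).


Barcode: M ≅ I[1,5], I[3,5], I[4,5], I[5,5]. HN layers by μ_θ (3 steps, strictly decreasing):
  μ^(1)=9; μ^(2)=-13; μ^(3)=-24

((0, 0, 0, 3, 4); (1, 1, 1, 0, 0); (0, 0, 1, 0, 0))


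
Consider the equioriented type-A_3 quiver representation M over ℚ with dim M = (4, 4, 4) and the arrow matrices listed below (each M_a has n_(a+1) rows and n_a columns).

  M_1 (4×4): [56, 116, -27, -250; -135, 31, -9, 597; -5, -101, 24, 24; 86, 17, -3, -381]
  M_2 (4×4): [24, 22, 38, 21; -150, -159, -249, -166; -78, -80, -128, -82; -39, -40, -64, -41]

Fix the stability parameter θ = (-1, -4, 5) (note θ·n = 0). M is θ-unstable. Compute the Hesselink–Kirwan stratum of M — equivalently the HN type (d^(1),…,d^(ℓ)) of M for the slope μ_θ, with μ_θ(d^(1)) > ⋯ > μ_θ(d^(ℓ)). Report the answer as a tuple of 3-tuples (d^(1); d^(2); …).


Interval decomposition of M: I[1,2], I[1,3]^3, I[3,3].
HN type (ℓ=2): μ^(1)=5; μ^(2)=-5/2

((0, 0, 4); (4, 4, 0))


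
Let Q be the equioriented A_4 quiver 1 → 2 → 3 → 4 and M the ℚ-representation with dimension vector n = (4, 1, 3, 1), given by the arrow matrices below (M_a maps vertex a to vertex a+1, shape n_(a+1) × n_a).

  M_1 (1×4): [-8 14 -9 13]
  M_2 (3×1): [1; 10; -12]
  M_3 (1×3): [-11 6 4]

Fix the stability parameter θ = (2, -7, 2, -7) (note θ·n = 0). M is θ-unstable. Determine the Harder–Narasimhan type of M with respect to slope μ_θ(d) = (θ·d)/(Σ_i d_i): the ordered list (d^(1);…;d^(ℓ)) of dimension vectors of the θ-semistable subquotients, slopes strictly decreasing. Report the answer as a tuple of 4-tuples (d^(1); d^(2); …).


Via rank(M_{q-1}∘⋯∘M_p): M ≅ I[1,1]^3, I[1,4], I[3,3]^2.
μ_θ-semistable layers: μ^(1)=2; μ^(2)=-5/2

((3, 0, 2, 0); (1, 1, 1, 1))


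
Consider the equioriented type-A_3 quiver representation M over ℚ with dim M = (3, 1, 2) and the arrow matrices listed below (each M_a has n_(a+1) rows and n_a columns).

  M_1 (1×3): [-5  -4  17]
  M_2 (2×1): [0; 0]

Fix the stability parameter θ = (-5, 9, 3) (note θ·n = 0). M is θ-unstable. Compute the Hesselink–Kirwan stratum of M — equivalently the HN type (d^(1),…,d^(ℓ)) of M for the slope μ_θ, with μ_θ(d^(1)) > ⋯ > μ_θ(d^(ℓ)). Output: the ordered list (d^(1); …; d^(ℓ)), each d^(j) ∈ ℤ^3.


Interval decomposition of M: I[1,1]^2, I[1,2], I[3,3]^2.
HN type (ℓ=3): μ^(1)=9; μ^(2)=3; μ^(3)=-5

((0, 1, 0); (0, 0, 2); (3, 0, 0))


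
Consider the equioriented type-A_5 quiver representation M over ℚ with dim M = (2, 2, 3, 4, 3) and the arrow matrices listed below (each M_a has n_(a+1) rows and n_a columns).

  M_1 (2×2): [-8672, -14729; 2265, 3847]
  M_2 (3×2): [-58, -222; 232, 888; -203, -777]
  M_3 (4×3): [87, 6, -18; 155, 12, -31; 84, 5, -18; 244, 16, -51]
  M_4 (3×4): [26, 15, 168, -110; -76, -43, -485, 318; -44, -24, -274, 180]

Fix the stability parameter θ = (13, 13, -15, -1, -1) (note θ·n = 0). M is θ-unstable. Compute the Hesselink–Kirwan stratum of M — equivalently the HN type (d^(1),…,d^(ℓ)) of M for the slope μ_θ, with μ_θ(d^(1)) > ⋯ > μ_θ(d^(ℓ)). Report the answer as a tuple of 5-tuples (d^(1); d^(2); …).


Barcode: M ≅ I[1,2], I[1,5], I[3,5]^2, I[4,4]. HN layers by μ_θ (4 steps, strictly decreasing):
  μ^(1)=13; μ^(2)=9/5; μ^(3)=-1; μ^(4)=-15

((1, 1, 0, 0, 0); (1, 1, 1, 1, 1); (0, 0, 0, 3, 2); (0, 0, 2, 0, 0))


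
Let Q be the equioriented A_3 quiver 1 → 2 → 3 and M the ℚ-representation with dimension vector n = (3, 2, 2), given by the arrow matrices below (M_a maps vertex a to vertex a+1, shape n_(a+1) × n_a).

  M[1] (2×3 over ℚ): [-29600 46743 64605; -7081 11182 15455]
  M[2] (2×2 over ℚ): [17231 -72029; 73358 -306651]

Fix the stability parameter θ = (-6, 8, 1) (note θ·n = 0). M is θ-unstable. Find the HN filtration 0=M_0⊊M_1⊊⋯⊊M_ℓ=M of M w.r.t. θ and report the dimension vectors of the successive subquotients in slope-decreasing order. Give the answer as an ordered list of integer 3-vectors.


Via rank(M_{q-1}∘⋯∘M_p): M ≅ I[1,1], I[1,3]^2.
μ_θ-semistable layers: μ^(1)=9/2; μ^(2)=-6

((0, 2, 2); (3, 0, 0))


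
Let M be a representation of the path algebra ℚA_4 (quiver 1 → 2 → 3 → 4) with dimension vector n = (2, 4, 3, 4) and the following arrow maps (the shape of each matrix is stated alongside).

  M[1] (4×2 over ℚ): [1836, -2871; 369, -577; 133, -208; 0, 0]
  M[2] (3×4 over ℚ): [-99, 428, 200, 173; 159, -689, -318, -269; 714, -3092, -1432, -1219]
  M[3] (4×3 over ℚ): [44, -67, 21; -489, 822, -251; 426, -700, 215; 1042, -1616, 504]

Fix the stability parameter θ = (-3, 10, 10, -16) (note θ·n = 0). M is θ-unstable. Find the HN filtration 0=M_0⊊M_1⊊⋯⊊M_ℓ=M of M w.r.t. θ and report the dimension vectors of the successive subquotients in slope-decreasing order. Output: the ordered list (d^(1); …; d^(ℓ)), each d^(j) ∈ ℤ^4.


Via rank(M_{q-1}∘⋯∘M_p): M ≅ I[1,4]^2, I[2,2], I[2,4], I[4,4].
μ_θ-semistable layers: μ^(1)=10; μ^(2)=4/3; μ^(3)=-3; μ^(4)=-16

((0, 1, 0, 0); (0, 3, 3, 3); (2, 0, 0, 0); (0, 0, 0, 1))


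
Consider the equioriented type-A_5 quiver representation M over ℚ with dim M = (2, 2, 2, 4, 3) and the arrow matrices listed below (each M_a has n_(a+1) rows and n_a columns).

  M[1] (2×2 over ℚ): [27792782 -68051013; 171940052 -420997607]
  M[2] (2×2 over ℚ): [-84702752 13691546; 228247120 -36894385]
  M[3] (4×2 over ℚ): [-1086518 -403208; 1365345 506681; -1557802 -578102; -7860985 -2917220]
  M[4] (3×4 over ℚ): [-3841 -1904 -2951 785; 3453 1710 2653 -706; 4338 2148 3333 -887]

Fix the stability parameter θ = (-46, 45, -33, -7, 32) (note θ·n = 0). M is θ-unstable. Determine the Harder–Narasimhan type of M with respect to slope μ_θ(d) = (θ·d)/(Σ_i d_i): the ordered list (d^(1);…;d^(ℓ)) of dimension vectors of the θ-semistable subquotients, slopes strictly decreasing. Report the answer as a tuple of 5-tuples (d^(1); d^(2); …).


Via rank(M_{q-1}∘⋯∘M_p): M ≅ I[1,2], I[1,4], I[3,5], I[4,5]^2.
μ_θ-semistable layers: μ^(1)=45; μ^(2)=32; μ^(3)=5/3; μ^(4)=-7; μ^(5)=-33; μ^(6)=-46

((0, 1, 0, 0, 0); (0, 0, 0, 0, 3); (0, 1, 1, 1, 0); (0, 0, 0, 3, 0); (0, 0, 1, 0, 0); (2, 0, 0, 0, 0))


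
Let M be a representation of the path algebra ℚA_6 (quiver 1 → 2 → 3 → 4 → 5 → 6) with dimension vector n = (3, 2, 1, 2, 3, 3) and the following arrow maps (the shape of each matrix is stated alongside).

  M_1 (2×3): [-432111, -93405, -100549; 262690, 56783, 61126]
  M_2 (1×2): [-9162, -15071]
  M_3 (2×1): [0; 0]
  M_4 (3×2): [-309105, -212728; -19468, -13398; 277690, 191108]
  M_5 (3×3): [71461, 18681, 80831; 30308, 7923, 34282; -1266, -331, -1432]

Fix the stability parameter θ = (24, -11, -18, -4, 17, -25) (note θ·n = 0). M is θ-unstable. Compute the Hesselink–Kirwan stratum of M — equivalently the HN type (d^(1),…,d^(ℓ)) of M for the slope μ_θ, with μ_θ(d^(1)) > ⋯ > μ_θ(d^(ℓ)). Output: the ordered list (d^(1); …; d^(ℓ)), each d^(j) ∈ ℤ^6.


Interval decomposition of M: I[1,1], I[1,2], I[1,3], I[4,6]^2, I[5,5], I[6,6].
HN type (ℓ=6): μ^(1)=24; μ^(2)=17; μ^(3)=13/2; μ^(4)=-5/3; μ^(5)=-4; μ^(6)=-25

((1, 0, 0, 0, 0, 0); (0, 0, 0, 0, 1, 0); (1, 1, 0, 0, 0, 0); (1, 1, 1, 0, 0, 0); (0, 0, 0, 2, 2, 2); (0, 0, 0, 0, 0, 1))


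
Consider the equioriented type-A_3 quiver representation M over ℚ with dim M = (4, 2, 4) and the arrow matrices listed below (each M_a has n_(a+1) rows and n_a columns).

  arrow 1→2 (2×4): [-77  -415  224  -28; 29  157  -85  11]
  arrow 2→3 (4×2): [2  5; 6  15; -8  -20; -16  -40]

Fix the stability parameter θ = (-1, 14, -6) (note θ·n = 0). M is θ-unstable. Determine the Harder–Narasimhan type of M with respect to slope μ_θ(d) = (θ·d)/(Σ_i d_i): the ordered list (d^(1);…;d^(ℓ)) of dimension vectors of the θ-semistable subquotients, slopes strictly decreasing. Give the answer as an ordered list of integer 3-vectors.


Barcode: M ≅ I[1,1]^2, I[1,2], I[1,3], I[3,3]^3. HN layers by μ_θ (4 steps, strictly decreasing):
  μ^(1)=14; μ^(2)=4; μ^(3)=-1; μ^(4)=-6

((0, 1, 0); (0, 1, 1); (4, 0, 0); (0, 0, 3))


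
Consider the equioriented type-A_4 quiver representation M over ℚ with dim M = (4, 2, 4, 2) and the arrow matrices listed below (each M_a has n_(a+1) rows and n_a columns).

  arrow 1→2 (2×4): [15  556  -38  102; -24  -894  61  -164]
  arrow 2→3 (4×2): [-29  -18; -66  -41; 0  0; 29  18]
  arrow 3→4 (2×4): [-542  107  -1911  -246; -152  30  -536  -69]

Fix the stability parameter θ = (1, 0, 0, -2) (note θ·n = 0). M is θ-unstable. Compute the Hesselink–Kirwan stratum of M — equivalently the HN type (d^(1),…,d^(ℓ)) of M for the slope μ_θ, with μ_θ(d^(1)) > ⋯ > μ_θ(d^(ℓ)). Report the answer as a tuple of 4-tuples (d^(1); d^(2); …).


Interval decomposition of M: I[1,1]^2, I[1,4]^2, I[3,3]^2.
HN type (ℓ=3): μ^(1)=1; μ^(2)=0; μ^(3)=-1/4

((2, 0, 0, 0); (0, 0, 2, 0); (2, 2, 2, 2))


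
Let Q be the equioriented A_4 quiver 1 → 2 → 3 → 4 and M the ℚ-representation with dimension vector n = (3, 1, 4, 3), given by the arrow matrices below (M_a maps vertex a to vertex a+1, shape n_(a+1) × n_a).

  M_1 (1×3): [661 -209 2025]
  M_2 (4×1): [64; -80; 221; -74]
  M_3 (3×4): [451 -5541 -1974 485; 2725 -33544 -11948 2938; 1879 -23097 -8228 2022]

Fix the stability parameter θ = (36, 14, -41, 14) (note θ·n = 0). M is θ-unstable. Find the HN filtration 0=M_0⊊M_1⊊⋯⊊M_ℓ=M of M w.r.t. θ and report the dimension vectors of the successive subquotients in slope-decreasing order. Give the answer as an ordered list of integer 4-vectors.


Via rank(M_{q-1}∘⋯∘M_p): M ≅ I[1,1]^2, I[1,3], I[3,4]^3.
μ_θ-semistable layers: μ^(1)=36; μ^(2)=14; μ^(3)=3; μ^(4)=-41

((2, 0, 0, 0); (0, 0, 0, 3); (1, 1, 1, 0); (0, 0, 3, 0))


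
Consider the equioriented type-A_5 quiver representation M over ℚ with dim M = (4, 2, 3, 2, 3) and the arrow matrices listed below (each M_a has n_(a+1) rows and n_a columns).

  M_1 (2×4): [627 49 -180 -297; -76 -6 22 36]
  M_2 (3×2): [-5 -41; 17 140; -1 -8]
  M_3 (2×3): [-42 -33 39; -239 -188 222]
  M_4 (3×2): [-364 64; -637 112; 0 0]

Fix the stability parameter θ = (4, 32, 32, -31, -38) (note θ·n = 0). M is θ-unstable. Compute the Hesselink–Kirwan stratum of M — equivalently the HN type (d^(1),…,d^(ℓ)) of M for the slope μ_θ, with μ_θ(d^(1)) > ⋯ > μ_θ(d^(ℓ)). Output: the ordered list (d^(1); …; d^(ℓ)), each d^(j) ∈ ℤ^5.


Barcode: M ≅ I[1,1]^2, I[1,3], I[1,5], I[3,4], I[5,5]^2. HN layers by μ_θ (5 steps, strictly decreasing):
  μ^(1)=32; μ^(2)=4; μ^(3)=1/2; μ^(4)=-1/5; μ^(5)=-38

((0, 1, 1, 0, 0); (3, 0, 0, 0, 0); (0, 0, 1, 1, 0); (1, 1, 1, 1, 1); (0, 0, 0, 0, 2))


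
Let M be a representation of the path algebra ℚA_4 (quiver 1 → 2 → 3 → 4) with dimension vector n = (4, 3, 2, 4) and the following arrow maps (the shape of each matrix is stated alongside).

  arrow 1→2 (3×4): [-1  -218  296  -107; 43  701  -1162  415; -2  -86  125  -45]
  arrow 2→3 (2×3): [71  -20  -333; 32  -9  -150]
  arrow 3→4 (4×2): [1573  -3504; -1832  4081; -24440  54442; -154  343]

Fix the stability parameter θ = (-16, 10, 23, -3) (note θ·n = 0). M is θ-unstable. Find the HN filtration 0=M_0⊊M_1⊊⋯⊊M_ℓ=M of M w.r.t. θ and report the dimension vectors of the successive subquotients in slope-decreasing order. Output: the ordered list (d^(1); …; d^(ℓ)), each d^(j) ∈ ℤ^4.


Via rank(M_{q-1}∘⋯∘M_p): M ≅ I[1,1], I[1,2], I[1,4]^2, I[4,4]^2.
μ_θ-semistable layers: μ^(1)=10; μ^(2)=-3; μ^(3)=-16

((0, 3, 2, 2); (0, 0, 0, 2); (4, 0, 0, 0))


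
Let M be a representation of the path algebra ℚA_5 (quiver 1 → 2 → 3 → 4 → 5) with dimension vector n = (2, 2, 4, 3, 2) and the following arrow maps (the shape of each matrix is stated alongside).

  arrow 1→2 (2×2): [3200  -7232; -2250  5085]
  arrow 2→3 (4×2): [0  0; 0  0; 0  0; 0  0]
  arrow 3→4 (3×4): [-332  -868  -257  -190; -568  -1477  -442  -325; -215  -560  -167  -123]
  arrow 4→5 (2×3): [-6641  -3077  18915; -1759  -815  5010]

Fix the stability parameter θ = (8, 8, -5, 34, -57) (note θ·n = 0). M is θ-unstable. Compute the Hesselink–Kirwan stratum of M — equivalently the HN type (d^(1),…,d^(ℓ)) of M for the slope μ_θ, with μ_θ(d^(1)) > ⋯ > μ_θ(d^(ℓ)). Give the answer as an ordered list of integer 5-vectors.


Interval decomposition of M: I[1,1], I[1,2], I[2,2], I[3,3], I[3,4], I[3,5]^2.
HN type (ℓ=4): μ^(1)=34; μ^(2)=8; μ^(3)=-5; μ^(4)=-28/3

((0, 0, 0, 1, 0); (2, 2, 0, 0, 0); (0, 0, 2, 0, 0); (0, 0, 2, 2, 2))


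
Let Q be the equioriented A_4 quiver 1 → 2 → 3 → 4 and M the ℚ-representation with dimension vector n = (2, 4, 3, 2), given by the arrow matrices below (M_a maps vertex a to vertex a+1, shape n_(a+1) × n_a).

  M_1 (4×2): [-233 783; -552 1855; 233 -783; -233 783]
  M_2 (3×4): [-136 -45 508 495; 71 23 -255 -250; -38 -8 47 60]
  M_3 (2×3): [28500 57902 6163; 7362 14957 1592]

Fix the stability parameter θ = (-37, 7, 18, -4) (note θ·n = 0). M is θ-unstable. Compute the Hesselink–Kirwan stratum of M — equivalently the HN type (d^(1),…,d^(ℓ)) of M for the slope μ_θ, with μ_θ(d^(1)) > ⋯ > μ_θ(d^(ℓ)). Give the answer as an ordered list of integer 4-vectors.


Interval decomposition of M: I[1,4]^2, I[2,2], I[2,3].
HN type (ℓ=3): μ^(1)=18; μ^(2)=7; μ^(3)=-37

((0, 0, 1, 0); (0, 4, 2, 2); (2, 0, 0, 0))


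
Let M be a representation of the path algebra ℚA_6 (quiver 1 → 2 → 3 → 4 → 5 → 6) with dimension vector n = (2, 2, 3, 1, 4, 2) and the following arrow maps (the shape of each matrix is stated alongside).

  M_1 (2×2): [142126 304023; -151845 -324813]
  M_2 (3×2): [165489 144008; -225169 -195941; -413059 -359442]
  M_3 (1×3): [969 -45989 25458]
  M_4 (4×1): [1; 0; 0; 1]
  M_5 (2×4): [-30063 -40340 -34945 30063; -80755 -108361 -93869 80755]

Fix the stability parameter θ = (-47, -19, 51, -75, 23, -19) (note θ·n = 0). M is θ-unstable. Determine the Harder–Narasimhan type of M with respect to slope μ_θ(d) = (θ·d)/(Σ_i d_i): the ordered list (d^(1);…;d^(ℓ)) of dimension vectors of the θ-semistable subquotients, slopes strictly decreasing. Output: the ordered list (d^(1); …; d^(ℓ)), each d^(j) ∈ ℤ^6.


Via rank(M_{q-1}∘⋯∘M_p): M ≅ I[1,3], I[1,5], I[3,3], I[5,5], I[5,6]^2.
μ_θ-semistable layers: μ^(1)=51; μ^(2)=23; μ^(3)=2; μ^(4)=-12; μ^(5)=-19; μ^(6)=-47

((0, 0, 2, 0, 0, 0); (0, 0, 0, 0, 2, 0); (0, 0, 0, 0, 2, 2); (0, 0, 1, 1, 0, 0); (0, 2, 0, 0, 0, 0); (2, 0, 0, 0, 0, 0))


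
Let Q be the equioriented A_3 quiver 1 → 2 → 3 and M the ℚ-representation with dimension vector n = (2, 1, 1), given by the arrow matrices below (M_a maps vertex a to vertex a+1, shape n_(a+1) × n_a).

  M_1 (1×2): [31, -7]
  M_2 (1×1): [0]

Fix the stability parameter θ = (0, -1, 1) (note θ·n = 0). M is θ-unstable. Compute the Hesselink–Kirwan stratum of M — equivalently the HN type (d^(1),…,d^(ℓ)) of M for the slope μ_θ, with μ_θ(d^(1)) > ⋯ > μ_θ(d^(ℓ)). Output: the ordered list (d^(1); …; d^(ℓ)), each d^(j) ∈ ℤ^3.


Via rank(M_{q-1}∘⋯∘M_p): M ≅ I[1,1], I[1,2], I[3,3].
μ_θ-semistable layers: μ^(1)=1; μ^(2)=0; μ^(3)=-1/2

((0, 0, 1); (1, 0, 0); (1, 1, 0))


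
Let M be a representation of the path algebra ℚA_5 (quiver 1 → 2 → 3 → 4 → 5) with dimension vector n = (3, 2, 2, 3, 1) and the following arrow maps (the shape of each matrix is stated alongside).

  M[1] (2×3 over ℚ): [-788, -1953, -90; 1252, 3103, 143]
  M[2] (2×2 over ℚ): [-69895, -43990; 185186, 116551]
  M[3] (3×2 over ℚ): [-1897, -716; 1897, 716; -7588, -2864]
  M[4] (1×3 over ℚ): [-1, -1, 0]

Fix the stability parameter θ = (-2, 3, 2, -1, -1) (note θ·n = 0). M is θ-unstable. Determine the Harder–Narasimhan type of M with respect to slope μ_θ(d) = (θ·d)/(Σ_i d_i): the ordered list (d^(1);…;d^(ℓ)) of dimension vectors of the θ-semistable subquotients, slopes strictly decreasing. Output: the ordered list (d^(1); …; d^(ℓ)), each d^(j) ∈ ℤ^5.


Barcode: M ≅ I[1,1], I[1,3], I[1,4], I[4,4], I[4,5]. HN layers by μ_θ (4 steps, strictly decreasing):
  μ^(1)=5/2; μ^(2)=4/3; μ^(3)=-1; μ^(4)=-2

((0, 1, 1, 0, 0); (0, 1, 1, 1, 0); (0, 0, 0, 2, 1); (3, 0, 0, 0, 0))


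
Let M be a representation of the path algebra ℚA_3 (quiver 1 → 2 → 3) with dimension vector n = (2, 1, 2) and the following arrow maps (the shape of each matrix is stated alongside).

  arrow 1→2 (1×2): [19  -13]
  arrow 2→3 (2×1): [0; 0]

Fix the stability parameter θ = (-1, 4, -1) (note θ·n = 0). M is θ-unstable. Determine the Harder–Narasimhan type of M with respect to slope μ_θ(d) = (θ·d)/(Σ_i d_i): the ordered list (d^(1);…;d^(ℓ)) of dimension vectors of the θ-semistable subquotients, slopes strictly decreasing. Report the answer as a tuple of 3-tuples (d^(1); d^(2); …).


Barcode: M ≅ I[1,1], I[1,2], I[3,3]^2. HN layers by μ_θ (2 steps, strictly decreasing):
  μ^(1)=4; μ^(2)=-1

((0, 1, 0); (2, 0, 2))


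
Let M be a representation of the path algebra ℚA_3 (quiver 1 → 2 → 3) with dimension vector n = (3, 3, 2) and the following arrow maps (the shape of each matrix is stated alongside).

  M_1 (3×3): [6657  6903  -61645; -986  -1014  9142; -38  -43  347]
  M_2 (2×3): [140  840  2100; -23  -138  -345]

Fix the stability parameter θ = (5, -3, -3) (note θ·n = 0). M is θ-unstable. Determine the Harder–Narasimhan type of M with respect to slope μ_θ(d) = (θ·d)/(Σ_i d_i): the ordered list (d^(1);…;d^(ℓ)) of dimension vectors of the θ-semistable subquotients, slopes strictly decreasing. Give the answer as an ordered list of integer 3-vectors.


Barcode: M ≅ I[1,2]^2, I[1,3], I[3,3]. HN layers by μ_θ (3 steps, strictly decreasing):
  μ^(1)=1; μ^(2)=-1/3; μ^(3)=-3

((2, 2, 0); (1, 1, 1); (0, 0, 1))


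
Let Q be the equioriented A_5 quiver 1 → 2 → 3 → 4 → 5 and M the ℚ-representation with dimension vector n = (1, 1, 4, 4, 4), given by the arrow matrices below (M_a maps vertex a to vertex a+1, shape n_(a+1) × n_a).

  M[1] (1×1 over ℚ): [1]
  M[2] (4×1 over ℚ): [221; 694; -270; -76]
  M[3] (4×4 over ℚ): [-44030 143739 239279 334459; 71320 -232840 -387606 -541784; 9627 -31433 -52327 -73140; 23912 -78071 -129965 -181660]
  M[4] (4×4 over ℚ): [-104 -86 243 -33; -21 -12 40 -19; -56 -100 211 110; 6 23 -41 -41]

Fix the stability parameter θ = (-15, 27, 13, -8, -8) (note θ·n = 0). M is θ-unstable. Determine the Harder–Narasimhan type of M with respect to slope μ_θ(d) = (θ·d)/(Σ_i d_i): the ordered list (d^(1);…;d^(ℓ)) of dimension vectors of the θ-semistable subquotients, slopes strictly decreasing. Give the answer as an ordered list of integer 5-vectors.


Interval decomposition of M: I[1,5], I[3,5]^3.
HN type (ℓ=3): μ^(1)=6; μ^(2)=-1; μ^(3)=-15

((0, 1, 1, 1, 1); (0, 0, 3, 3, 3); (1, 0, 0, 0, 0))
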